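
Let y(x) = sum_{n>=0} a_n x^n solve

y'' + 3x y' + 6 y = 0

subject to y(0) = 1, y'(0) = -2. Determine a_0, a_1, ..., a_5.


Ansatz: y(x) = sum_{n>=0} a_n x^n, so y'(x) = sum_{n>=1} n a_n x^(n-1) and y''(x) = sum_{n>=2} n(n-1) a_n x^(n-2).
Substitute into P(x) y'' + Q(x) y' + R(x) y = 0 with P(x) = 1, Q(x) = 3x, R(x) = 6, and match powers of x.
Initial conditions: a_0 = 1, a_1 = -2.
Setting the coefficient of each power of x to zero and solving order by order (substituting the coefficients already found):
  x^0: 2 a_2 + 6 a_0 = 0  ->  2 a_2 = -6 a_0 = -6  ->  a_2 = -3
  x^1: 6 a_3 + 9 a_1 = 0  ->  6 a_3 = -9 a_1 = 18  ->  a_3 = 3
  x^2: 12 a_4 + 12 a_2 = 0  ->  12 a_4 = -12 a_2 = 36  ->  a_4 = 3
  x^3: 20 a_5 + 15 a_3 = 0  ->  20 a_5 = -15 a_3 = -45  ->  a_5 = -9/4
Truncated series: y(x) = 1 - 2 x - 3 x^2 + 3 x^3 + 3 x^4 - (9/4) x^5 + O(x^6).

a_0 = 1; a_1 = -2; a_2 = -3; a_3 = 3; a_4 = 3; a_5 = -9/4


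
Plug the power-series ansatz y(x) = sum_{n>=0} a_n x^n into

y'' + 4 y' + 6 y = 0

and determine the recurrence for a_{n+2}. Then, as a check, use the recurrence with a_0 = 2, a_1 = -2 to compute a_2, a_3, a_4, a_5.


Substitute y = sum_n a_n x^n.
y''(x) has coefficient (n+2)(n+1) a_{n+2} at x^n;
4 y'(x) has coefficient 4 (n+1) a_{n+1} at x^n;
6 y(x) has coefficient 6 a_n at x^n.
Matching x^n: (n+2)(n+1) a_{n+2} + 4 (n+1) a_{n+1} + 6 a_n = 0.
Thus a_{n+2} = [-4 (n+1) a_{n+1} - 6 a_n] / ((n+1)(n+2)).

Check with a_0 = 2, a_1 = -2 (apply the recurrence for n = 0, 1, 2, 3): a_0 = 2, a_1 = -2, a_2 = -2, a_3 = 14/3, a_4 = -11/3, a_5 = 23/15.

a_(n+2) = [-4 (n+1) a_(n+1) - 6 a_n] / ((n+1)(n+2)); check: a_0 = 2, a_1 = -2, a_2 = -2, a_3 = 14/3, a_4 = -11/3, a_5 = 23/15


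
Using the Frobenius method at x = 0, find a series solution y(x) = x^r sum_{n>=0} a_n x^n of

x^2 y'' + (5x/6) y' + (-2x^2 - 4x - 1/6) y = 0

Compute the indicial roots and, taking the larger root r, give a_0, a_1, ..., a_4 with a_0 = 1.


Write in Frobenius form y'' + (p(x)/x) y' + (q(x)/x^2) y = 0:
  p(x) = 5/6,  q(x) = -2x^2 - 4x - 1/6.
Indicial equation: r(r-1) + (5/6) r + (-1/6) = 0 -> roots r_1 = 1/2, r_2 = -1/3.
Take r = r_1 = 1/2. Let y(x) = x^r sum_{n>=0} a_n x^n with a_0 = 1.
Substitute y = x^r sum a_n x^n and match x^{r+n}. The recurrence is
  D(n) a_n - 4 a_{n-1} - 2 a_{n-2} = 0,  where D(n) = (r+n)(r+n-1) + (5/6)(r+n) + (-1/6).
  a_n = [4 a_{n-1} + 2 a_{n-2}] / D(n).
Since the indicial polynomial factors as (r - r_1)(r - r_2), D(n) = (r_1 + n - r_1)(r_1 + n - r_2) = n(n + 5/6).
Evaluating step by step (a_0 = 1):
  n = 1: D(1) = 1(1 + 5/6) = 11/6; numerator = 4(1) = 4; a_1 = (4)/(11/6) = 24/11
  n = 2: D(2) = 2(2 + 5/6) = 17/3; numerator = 4(24/11) + 2(1) = 118/11; a_2 = (118/11)/(17/3) = 354/187
  n = 3: D(3) = 3(3 + 5/6) = 23/2; numerator = 4(354/187) + 2(24/11) = 2232/187; a_3 = (2232/187)/(23/2) = 4464/4301
  n = 4: D(4) = 4(4 + 5/6) = 58/3; numerator = 4(4464/4301) + 2(354/187) = 34140/4301; a_4 = (34140/4301)/(58/3) = 51210/124729

r = 1/2; a_0 = 1; a_1 = 24/11; a_2 = 354/187; a_3 = 4464/4301; a_4 = 51210/124729


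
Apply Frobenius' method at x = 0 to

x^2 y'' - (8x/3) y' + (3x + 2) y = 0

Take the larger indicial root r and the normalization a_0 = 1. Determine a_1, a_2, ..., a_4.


Write in Frobenius form y'' + (p(x)/x) y' + (q(x)/x^2) y = 0:
  p(x) = -8/3,  q(x) = 3x + 2.
Indicial equation: r(r-1) + (-8/3) r + (2) = 0 -> roots r_1 = 3, r_2 = 2/3.
Take r = r_1 = 3. Let y(x) = x^r sum_{n>=0} a_n x^n with a_0 = 1.
Substitute y = x^r sum a_n x^n and match x^{r+n}. The recurrence is
  D(n) a_n + 3 a_{n-1} = 0,  where D(n) = (r+n)(r+n-1) + (-8/3)(r+n) + (2).
  a_n = -3 / D(n) * a_{n-1}.
Since the indicial polynomial factors as (r - r_1)(r - r_2), D(n) = (r_1 + n - r_1)(r_1 + n - r_2) = n(n + 7/3).
Evaluating step by step (a_0 = 1):
  n = 1: D(1) = 1(1 + 7/3) = 10/3; numerator = -3(1) = -3; a_1 = (-3)/(10/3) = -9/10
  n = 2: D(2) = 2(2 + 7/3) = 26/3; numerator = -3(-9/10) = 27/10; a_2 = (27/10)/(26/3) = 81/260
  n = 3: D(3) = 3(3 + 7/3) = 16; numerator = -3(81/260) = -243/260; a_3 = (-243/260)/(16) = -243/4160
  n = 4: D(4) = 4(4 + 7/3) = 76/3; numerator = -3(-243/4160) = 729/4160; a_4 = (729/4160)/(76/3) = 2187/316160

r = 3; a_0 = 1; a_1 = -9/10; a_2 = 81/260; a_3 = -243/4160; a_4 = 2187/316160


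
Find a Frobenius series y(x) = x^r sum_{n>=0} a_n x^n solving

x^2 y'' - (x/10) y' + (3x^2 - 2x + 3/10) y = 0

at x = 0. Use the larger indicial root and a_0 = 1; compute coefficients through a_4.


Write in Frobenius form y'' + (p(x)/x) y' + (q(x)/x^2) y = 0:
  p(x) = -1/10,  q(x) = 3x^2 - 2x + 3/10.
Indicial equation: r(r-1) + (-1/10) r + (3/10) = 0 -> roots r_1 = 3/5, r_2 = 1/2.
Take r = r_1 = 3/5. Let y(x) = x^r sum_{n>=0} a_n x^n with a_0 = 1.
Substitute y = x^r sum a_n x^n and match x^{r+n}. The recurrence is
  D(n) a_n - 2 a_{n-1} + 3 a_{n-2} = 0,  where D(n) = (r+n)(r+n-1) + (-1/10)(r+n) + (3/10).
  a_n = [2 a_{n-1} - 3 a_{n-2}] / D(n).
Since the indicial polynomial factors as (r - r_1)(r - r_2), D(n) = (r_1 + n - r_1)(r_1 + n - r_2) = n(n + 1/10).
Evaluating step by step (a_0 = 1):
  n = 1: D(1) = 1(1 + 1/10) = 11/10; numerator = 2(1) = 2; a_1 = (2)/(11/10) = 20/11
  n = 2: D(2) = 2(2 + 1/10) = 21/5; numerator = 2(20/11) - 3(1) = 7/11; a_2 = (7/11)/(21/5) = 5/33
  n = 3: D(3) = 3(3 + 1/10) = 93/10; numerator = 2(5/33) - 3(20/11) = -170/33; a_3 = (-170/33)/(93/10) = -1700/3069
  n = 4: D(4) = 4(4 + 1/10) = 82/5; numerator = 2(-1700/3069) - 3(5/33) = -4795/3069; a_4 = (-4795/3069)/(82/5) = -23975/251658

r = 3/5; a_0 = 1; a_1 = 20/11; a_2 = 5/33; a_3 = -1700/3069; a_4 = -23975/251658


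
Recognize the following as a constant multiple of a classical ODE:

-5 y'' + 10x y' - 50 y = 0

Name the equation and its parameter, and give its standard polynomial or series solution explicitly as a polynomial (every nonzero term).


All three coefficients share the factor -5; dividing through by -5 gives  y'' - 2x y' + 10 y = 0.
This matches the Hermite equation y'' - 2x y' + 2n y = 0 with 2n = 10, so n = 5; the polynomial solution is H_5(x).
With y = sum_k a_k x^k, matching x^k gives (k+2)(k+1) a_{k+2} = 2(k - n) a_k = 2(k - 5) a_k. The right side vanishes at k = 5, so the series with the parity of 5 terminates at degree 5.
Standard normalization: leading coefficient of H_n is 2^n, so a_5 = 2^5 = 32. Work downward with a_k = (k+1)(k+2) a_{k+2} / (2(k - n)):
  a_3 = (4)(5)(32) / (2(3 - 5)) = 640/(-4) = -160
  a_1 = (2)(3)(-160) / (2(1 - 5)) = -960/(-8) = 120
Hence H_5(x) = 32 x^5 - 160 x^3 + 120 x.

H_5(x); series = 32 x^5 - 160 x^3 + 120 x


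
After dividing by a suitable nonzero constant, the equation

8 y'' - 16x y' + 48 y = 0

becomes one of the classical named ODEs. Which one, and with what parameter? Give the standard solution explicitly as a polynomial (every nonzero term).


All three coefficients share the factor 8; dividing through by 8 gives  y'' - 2x y' + 6 y = 0.
This matches the Hermite equation y'' - 2x y' + 2n y = 0 with 2n = 6, so n = 3; the polynomial solution is H_3(x).
With y = sum_k a_k x^k, matching x^k gives (k+2)(k+1) a_{k+2} = 2(k - n) a_k = 2(k - 3) a_k. The right side vanishes at k = 3, so the series with the parity of 3 terminates at degree 3.
Standard normalization: leading coefficient of H_n is 2^n, so a_3 = 2^3 = 8. Work downward with a_k = (k+1)(k+2) a_{k+2} / (2(k - n)):
  a_1 = (2)(3)(8) / (2(1 - 3)) = 48/(-4) = -12
Hence H_3(x) = 8 x^3 - 12 x.

H_3(x); series = 8 x^3 - 12 x


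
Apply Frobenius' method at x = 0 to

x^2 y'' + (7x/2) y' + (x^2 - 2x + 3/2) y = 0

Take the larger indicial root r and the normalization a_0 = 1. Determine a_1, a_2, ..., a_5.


Write in Frobenius form y'' + (p(x)/x) y' + (q(x)/x^2) y = 0:
  p(x) = 7/2,  q(x) = x^2 - 2x + 3/2.
Indicial equation: r(r-1) + (7/2) r + (3/2) = 0 -> roots r_1 = -1, r_2 = -3/2.
Take r = r_1 = -1. Let y(x) = x^r sum_{n>=0} a_n x^n with a_0 = 1.
Substitute y = x^r sum a_n x^n and match x^{r+n}. The recurrence is
  D(n) a_n - 2 a_{n-1} + 1 a_{n-2} = 0,  where D(n) = (r+n)(r+n-1) + (7/2)(r+n) + (3/2).
  a_n = [2 a_{n-1} - 1 a_{n-2}] / D(n).
Since the indicial polynomial factors as (r - r_1)(r - r_2), D(n) = (r_1 + n - r_1)(r_1 + n - r_2) = n(n + 1/2).
Evaluating step by step (a_0 = 1):
  n = 1: D(1) = 1(1 + 1/2) = 3/2; numerator = 2(1) = 2; a_1 = (2)/(3/2) = 4/3
  n = 2: D(2) = 2(2 + 1/2) = 5; numerator = 2(4/3) - 1(1) = 5/3; a_2 = (5/3)/(5) = 1/3
  n = 3: D(3) = 3(3 + 1/2) = 21/2; numerator = 2(1/3) - 1(4/3) = -2/3; a_3 = (-2/3)/(21/2) = -4/63
  n = 4: D(4) = 4(4 + 1/2) = 18; numerator = 2(-4/63) - 1(1/3) = -29/63; a_4 = (-29/63)/(18) = -29/1134
  n = 5: D(5) = 5(5 + 1/2) = 55/2; numerator = 2(-29/1134) - 1(-4/63) = 1/81; a_5 = (1/81)/(55/2) = 2/4455

r = -1; a_0 = 1; a_1 = 4/3; a_2 = 1/3; a_3 = -4/63; a_4 = -29/1134; a_5 = 2/4455


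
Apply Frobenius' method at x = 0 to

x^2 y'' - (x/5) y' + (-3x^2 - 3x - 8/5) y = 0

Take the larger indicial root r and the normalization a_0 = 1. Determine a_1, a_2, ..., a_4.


Write in Frobenius form y'' + (p(x)/x) y' + (q(x)/x^2) y = 0:
  p(x) = -1/5,  q(x) = -3x^2 - 3x - 8/5.
Indicial equation: r(r-1) + (-1/5) r + (-8/5) = 0 -> roots r_1 = 2, r_2 = -4/5.
Take r = r_1 = 2. Let y(x) = x^r sum_{n>=0} a_n x^n with a_0 = 1.
Substitute y = x^r sum a_n x^n and match x^{r+n}. The recurrence is
  D(n) a_n - 3 a_{n-1} - 3 a_{n-2} = 0,  where D(n) = (r+n)(r+n-1) + (-1/5)(r+n) + (-8/5).
  a_n = [3 a_{n-1} + 3 a_{n-2}] / D(n).
Since the indicial polynomial factors as (r - r_1)(r - r_2), D(n) = (r_1 + n - r_1)(r_1 + n - r_2) = n(n + 14/5).
Evaluating step by step (a_0 = 1):
  n = 1: D(1) = 1(1 + 14/5) = 19/5; numerator = 3(1) = 3; a_1 = (3)/(19/5) = 15/19
  n = 2: D(2) = 2(2 + 14/5) = 48/5; numerator = 3(15/19) + 3(1) = 102/19; a_2 = (102/19)/(48/5) = 85/152
  n = 3: D(3) = 3(3 + 14/5) = 87/5; numerator = 3(85/152) + 3(15/19) = 615/152; a_3 = (615/152)/(87/5) = 1025/4408
  n = 4: D(4) = 4(4 + 14/5) = 136/5; numerator = 3(1025/4408) + 3(85/152) = 5235/2204; a_4 = (5235/2204)/(136/5) = 26175/299744

r = 2; a_0 = 1; a_1 = 15/19; a_2 = 85/152; a_3 = 1025/4408; a_4 = 26175/299744


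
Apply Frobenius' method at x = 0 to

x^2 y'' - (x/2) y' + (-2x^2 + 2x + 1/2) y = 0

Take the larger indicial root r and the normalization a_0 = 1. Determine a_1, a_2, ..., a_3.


Write in Frobenius form y'' + (p(x)/x) y' + (q(x)/x^2) y = 0:
  p(x) = -1/2,  q(x) = -2x^2 + 2x + 1/2.
Indicial equation: r(r-1) + (-1/2) r + (1/2) = 0 -> roots r_1 = 1, r_2 = 1/2.
Take r = r_1 = 1. Let y(x) = x^r sum_{n>=0} a_n x^n with a_0 = 1.
Substitute y = x^r sum a_n x^n and match x^{r+n}. The recurrence is
  D(n) a_n + 2 a_{n-1} - 2 a_{n-2} = 0,  where D(n) = (r+n)(r+n-1) + (-1/2)(r+n) + (1/2).
  a_n = [-2 a_{n-1} + 2 a_{n-2}] / D(n).
Since the indicial polynomial factors as (r - r_1)(r - r_2), D(n) = (r_1 + n - r_1)(r_1 + n - r_2) = n(n + 1/2).
Evaluating step by step (a_0 = 1):
  n = 1: D(1) = 1(1 + 1/2) = 3/2; numerator = -2(1) = -2; a_1 = (-2)/(3/2) = -4/3
  n = 2: D(2) = 2(2 + 1/2) = 5; numerator = -2(-4/3) + 2(1) = 14/3; a_2 = (14/3)/(5) = 14/15
  n = 3: D(3) = 3(3 + 1/2) = 21/2; numerator = -2(14/15) + 2(-4/3) = -68/15; a_3 = (-68/15)/(21/2) = -136/315

r = 1; a_0 = 1; a_1 = -4/3; a_2 = 14/15; a_3 = -136/315


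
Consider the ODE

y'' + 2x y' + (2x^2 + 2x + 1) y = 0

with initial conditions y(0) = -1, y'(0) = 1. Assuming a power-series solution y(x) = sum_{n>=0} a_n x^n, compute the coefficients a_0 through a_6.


Ansatz: y(x) = sum_{n>=0} a_n x^n, so y'(x) = sum_{n>=1} n a_n x^(n-1) and y''(x) = sum_{n>=2} n(n-1) a_n x^(n-2).
Substitute into P(x) y'' + Q(x) y' + R(x) y = 0 with P(x) = 1, Q(x) = 2x, R(x) = 2x^2 + 2x + 1, and match powers of x.
Initial conditions: a_0 = -1, a_1 = 1.
Setting the coefficient of each power of x to zero and solving order by order (substituting the coefficients already found):
  x^0: 2 a_2 + a_0 = 0  ->  2 a_2 = -a_0 = 1  ->  a_2 = 1/2
  x^1: 6 a_3 + 3 a_1 + 2 a_0 = 0  ->  6 a_3 = -3 a_1 - 2 a_0 = -1  ->  a_3 = -1/6
  x^2: 12 a_4 + 5 a_2 + 2 a_1 + 2 a_0 = 0  ->  12 a_4 = -5 a_2 - 2 a_1 - 2 a_0 = -5/2  ->  a_4 = -5/24
  x^3: 20 a_5 + 7 a_3 + 2 a_2 + 2 a_1 = 0  ->  20 a_5 = -7 a_3 - 2 a_2 - 2 a_1 = -11/6  ->  a_5 = -11/120
  x^4: 30 a_6 + 9 a_4 + 2 a_3 + 2 a_2 = 0  ->  30 a_6 = -9 a_4 - 2 a_3 - 2 a_2 = 29/24  ->  a_6 = 29/720
Truncated series: y(x) = -1 + x + (1/2) x^2 - (1/6) x^3 - (5/24) x^4 - (11/120) x^5 + (29/720) x^6 + O(x^7).

a_0 = -1; a_1 = 1; a_2 = 1/2; a_3 = -1/6; a_4 = -5/24; a_5 = -11/120; a_6 = 29/720


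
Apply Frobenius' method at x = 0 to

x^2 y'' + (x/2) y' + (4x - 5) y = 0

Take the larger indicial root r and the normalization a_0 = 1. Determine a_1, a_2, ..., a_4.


Write in Frobenius form y'' + (p(x)/x) y' + (q(x)/x^2) y = 0:
  p(x) = 1/2,  q(x) = 4x - 5.
Indicial equation: r(r-1) + (1/2) r + (-5) = 0 -> roots r_1 = 5/2, r_2 = -2.
Take r = r_1 = 5/2. Let y(x) = x^r sum_{n>=0} a_n x^n with a_0 = 1.
Substitute y = x^r sum a_n x^n and match x^{r+n}. The recurrence is
  D(n) a_n + 4 a_{n-1} = 0,  where D(n) = (r+n)(r+n-1) + (1/2)(r+n) + (-5).
  a_n = -4 / D(n) * a_{n-1}.
Since the indicial polynomial factors as (r - r_1)(r - r_2), D(n) = (r_1 + n - r_1)(r_1 + n - r_2) = n(n + 9/2).
Evaluating step by step (a_0 = 1):
  n = 1: D(1) = 1(1 + 9/2) = 11/2; numerator = -4(1) = -4; a_1 = (-4)/(11/2) = -8/11
  n = 2: D(2) = 2(2 + 9/2) = 13; numerator = -4(-8/11) = 32/11; a_2 = (32/11)/(13) = 32/143
  n = 3: D(3) = 3(3 + 9/2) = 45/2; numerator = -4(32/143) = -128/143; a_3 = (-128/143)/(45/2) = -256/6435
  n = 4: D(4) = 4(4 + 9/2) = 34; numerator = -4(-256/6435) = 1024/6435; a_4 = (1024/6435)/(34) = 512/109395

r = 5/2; a_0 = 1; a_1 = -8/11; a_2 = 32/143; a_3 = -256/6435; a_4 = 512/109395


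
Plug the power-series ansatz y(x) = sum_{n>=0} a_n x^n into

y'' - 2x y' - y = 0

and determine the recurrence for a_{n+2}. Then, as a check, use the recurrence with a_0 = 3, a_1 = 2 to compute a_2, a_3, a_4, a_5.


Substitute y = sum_n a_n x^n.
y''(x) has coefficient (n+2)(n+1) a_{n+2} at x^n;
-2 x y'(x) has coefficient -2 n a_n at x^n (shift);
-y(x) has coefficient -1 a_n at x^n.
Matching x^n: (n+2)(n+1) a_{n+2} + (-2n - 1) a_n = 0.
Thus a_{n+2} = (2n + 1) / ((n+1)(n+2)) * a_n.

Check with a_0 = 3, a_1 = 2 (apply the recurrence for n = 0, 1, 2, 3): a_0 = 3, a_1 = 2, a_2 = 3/2, a_3 = 1, a_4 = 5/8, a_5 = 7/20.

a_(n+2) = (2n + 1) / ((n+1)(n+2)) * a_n; check: a_0 = 3, a_1 = 2, a_2 = 3/2, a_3 = 1, a_4 = 5/8, a_5 = 7/20


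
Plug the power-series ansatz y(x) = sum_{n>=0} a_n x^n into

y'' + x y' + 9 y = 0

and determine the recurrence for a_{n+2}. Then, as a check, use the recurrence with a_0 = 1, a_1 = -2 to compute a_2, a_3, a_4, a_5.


Substitute y = sum_n a_n x^n.
y''(x) has coefficient (n+2)(n+1) a_{n+2} at x^n;
x y'(x) has coefficient n a_n at x^n (shift);
9 y(x) has coefficient 9 a_n at x^n.
Matching x^n: (n+2)(n+1) a_{n+2} + (n + 9) a_n = 0.
Thus a_{n+2} = (-n - 9) / ((n+1)(n+2)) * a_n.

Check with a_0 = 1, a_1 = -2 (apply the recurrence for n = 0, 1, 2, 3): a_0 = 1, a_1 = -2, a_2 = -9/2, a_3 = 10/3, a_4 = 33/8, a_5 = -2.

a_(n+2) = (-n - 9) / ((n+1)(n+2)) * a_n; check: a_0 = 1, a_1 = -2, a_2 = -9/2, a_3 = 10/3, a_4 = 33/8, a_5 = -2


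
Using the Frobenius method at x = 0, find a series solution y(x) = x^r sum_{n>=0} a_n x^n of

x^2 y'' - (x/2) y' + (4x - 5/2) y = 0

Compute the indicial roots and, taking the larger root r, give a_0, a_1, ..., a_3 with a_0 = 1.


Write in Frobenius form y'' + (p(x)/x) y' + (q(x)/x^2) y = 0:
  p(x) = -1/2,  q(x) = 4x - 5/2.
Indicial equation: r(r-1) + (-1/2) r + (-5/2) = 0 -> roots r_1 = 5/2, r_2 = -1.
Take r = r_1 = 5/2. Let y(x) = x^r sum_{n>=0} a_n x^n with a_0 = 1.
Substitute y = x^r sum a_n x^n and match x^{r+n}. The recurrence is
  D(n) a_n + 4 a_{n-1} = 0,  where D(n) = (r+n)(r+n-1) + (-1/2)(r+n) + (-5/2).
  a_n = -4 / D(n) * a_{n-1}.
Since the indicial polynomial factors as (r - r_1)(r - r_2), D(n) = (r_1 + n - r_1)(r_1 + n - r_2) = n(n + 7/2).
Evaluating step by step (a_0 = 1):
  n = 1: D(1) = 1(1 + 7/2) = 9/2; numerator = -4(1) = -4; a_1 = (-4)/(9/2) = -8/9
  n = 2: D(2) = 2(2 + 7/2) = 11; numerator = -4(-8/9) = 32/9; a_2 = (32/9)/(11) = 32/99
  n = 3: D(3) = 3(3 + 7/2) = 39/2; numerator = -4(32/99) = -128/99; a_3 = (-128/99)/(39/2) = -256/3861

r = 5/2; a_0 = 1; a_1 = -8/9; a_2 = 32/99; a_3 = -256/3861


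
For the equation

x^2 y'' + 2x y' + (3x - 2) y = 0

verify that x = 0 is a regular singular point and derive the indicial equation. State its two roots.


Divide by x^2 to reach normal form y'' + P_1(x) y' + P_2(x) y = 0 with P_1(x) = 2/x and P_2(x) = 3/x - 2/x^2.
x = 0 is a singular point because the y'-coefficient 2/x has a pole at x = 0 and the y-coefficient 3/x - 2/x^2 has a pole at x = 0.
It is a regular singular point because x P_1(x) = p(x) = 2 and x^2 P_2(x) = q(x) = 3x - 2 are polynomials, hence analytic at x = 0.
p(0) = 2,  q(0) = -2.
Indicial equation: r(r-1) + p(0) r + q(0) = 0, i.e. r^2 + (p(0) - 1) r + q(0) = 0, i.e. r^2 + 1 r - 2 = 0.
Discriminant: (1)^2 - 4(-2) = 9, so r = (-1 ± 3)/2.
Solving: r_1 = 1, r_2 = -2.

indicial: r^2 + 1 r - 2 = 0; roots r_1 = 1, r_2 = -2


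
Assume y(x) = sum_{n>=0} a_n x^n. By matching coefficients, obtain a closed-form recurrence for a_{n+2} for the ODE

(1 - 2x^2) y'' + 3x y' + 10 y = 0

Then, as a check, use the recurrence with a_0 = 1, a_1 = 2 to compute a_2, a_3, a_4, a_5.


Substitute y = sum_n a_n x^n.
(1 - 2 x^2) y'' contributes (n+2)(n+1) a_{n+2} - 2 n(n-1) a_n at x^n.
3 x y'(x) contributes 3 n a_n at x^n.
10 y(x) contributes 10 a_n at x^n.
Matching x^n: (n+2)(n+1) a_{n+2} + (-2 n(n-1) + 3 n + 10) a_n = 0.
Thus a_{n+2} = (2 n(n-1) - 3 n - 10) / ((n+1)(n+2)) * a_n.

Check with a_0 = 1, a_1 = 2 (apply the recurrence for n = 0, 1, 2, 3): a_0 = 1, a_1 = 2, a_2 = -5, a_3 = -13/3, a_4 = 5, a_5 = 91/60.

a_(n+2) = (2 n(n-1) - 3 n - 10) / ((n+1)(n+2)) * a_n; check: a_0 = 1, a_1 = 2, a_2 = -5, a_3 = -13/3, a_4 = 5, a_5 = 91/60


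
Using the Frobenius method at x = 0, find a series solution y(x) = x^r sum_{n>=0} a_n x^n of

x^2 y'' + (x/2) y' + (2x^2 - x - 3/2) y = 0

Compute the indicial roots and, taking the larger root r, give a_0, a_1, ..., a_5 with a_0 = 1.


Write in Frobenius form y'' + (p(x)/x) y' + (q(x)/x^2) y = 0:
  p(x) = 1/2,  q(x) = 2x^2 - x - 3/2.
Indicial equation: r(r-1) + (1/2) r + (-3/2) = 0 -> roots r_1 = 3/2, r_2 = -1.
Take r = r_1 = 3/2. Let y(x) = x^r sum_{n>=0} a_n x^n with a_0 = 1.
Substitute y = x^r sum a_n x^n and match x^{r+n}. The recurrence is
  D(n) a_n - 1 a_{n-1} + 2 a_{n-2} = 0,  where D(n) = (r+n)(r+n-1) + (1/2)(r+n) + (-3/2).
  a_n = [1 a_{n-1} - 2 a_{n-2}] / D(n).
Since the indicial polynomial factors as (r - r_1)(r - r_2), D(n) = (r_1 + n - r_1)(r_1 + n - r_2) = n(n + 5/2).
Evaluating step by step (a_0 = 1):
  n = 1: D(1) = 1(1 + 5/2) = 7/2; numerator = 1(1) = 1; a_1 = (1)/(7/2) = 2/7
  n = 2: D(2) = 2(2 + 5/2) = 9; numerator = 1(2/7) - 2(1) = -12/7; a_2 = (-12/7)/(9) = -4/21
  n = 3: D(3) = 3(3 + 5/2) = 33/2; numerator = 1(-4/21) - 2(2/7) = -16/21; a_3 = (-16/21)/(33/2) = -32/693
  n = 4: D(4) = 4(4 + 5/2) = 26; numerator = 1(-32/693) - 2(-4/21) = 232/693; a_4 = (232/693)/(26) = 116/9009
  n = 5: D(5) = 5(5 + 5/2) = 75/2; numerator = 1(116/9009) - 2(-32/693) = 316/3003; a_5 = (316/3003)/(75/2) = 632/225225

r = 3/2; a_0 = 1; a_1 = 2/7; a_2 = -4/21; a_3 = -32/693; a_4 = 116/9009; a_5 = 632/225225


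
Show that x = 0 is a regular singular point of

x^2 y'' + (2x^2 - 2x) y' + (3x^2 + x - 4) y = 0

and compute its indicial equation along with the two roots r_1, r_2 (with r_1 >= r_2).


Divide by x^2 to reach normal form y'' + P_1(x) y' + P_2(x) y = 0 with P_1(x) = 2 - 2/x and P_2(x) = 3 + 1/x - 4/x^2.
x = 0 is a singular point because the y'-coefficient 2 - 2/x has a pole at x = 0 and the y-coefficient 3 + 1/x - 4/x^2 has a pole at x = 0.
It is a regular singular point because x P_1(x) = p(x) = 2x - 2 and x^2 P_2(x) = q(x) = 3x^2 + x - 4 are polynomials, hence analytic at x = 0.
p(0) = -2,  q(0) = -4.
Indicial equation: r(r-1) + p(0) r + q(0) = 0, i.e. r^2 + (p(0) - 1) r + q(0) = 0, i.e. r^2 - 3 r - 4 = 0.
Discriminant: (-3)^2 - 4(-4) = 25, so r = (3 ± 5)/2.
Solving: r_1 = 4, r_2 = -1.

indicial: r^2 - 3 r - 4 = 0; roots r_1 = 4, r_2 = -1


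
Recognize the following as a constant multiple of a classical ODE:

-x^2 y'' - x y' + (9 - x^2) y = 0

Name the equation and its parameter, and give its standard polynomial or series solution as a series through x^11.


All three coefficients share the factor -1; dividing through by -1 gives  x^2 y'' + x y' + (x^2 - 9) y = 0.
This matches the Bessel equation x^2 y'' + x y' + (x^2 - nu^2) y = 0 with nu^2 = 9, so nu = 3; the solution bounded at x = 0 is J_3(x).
Frobenius at x = 0: indicial roots ±nu; for r = nu the recurrence k(k + 2nu) c_k = -c_{k-2} gives the standard series J_nu(x) = sum_{k>=0} (-1)^k / (k! (k+nu)!) (x/2)^(2k+nu). Evaluate the first 5 terms:
  k = 0: (-1)^0 / (0! * 3! * 2^3) x^3 = 1/(1*6*8) x^3 = (1/48) x^3
  k = 1: (-1)^1 / (1! * 4! * 2^5) x^5 = -1/(1*24*32) x^5 = (-1/768) x^5
  k = 2: (-1)^2 / (2! * 5! * 2^7) x^7 = 1/(2*120*128) x^7 = (1/30720) x^7
  k = 3: (-1)^3 / (3! * 6! * 2^9) x^9 = -1/(6*720*512) x^9 = (-1/2211840) x^9
  k = 4: (-1)^4 / (4! * 7! * 2^11) x^11 = 1/(24*5040*2048) x^11 = (1/247726080) x^11
Hence J_3(x) = x^11/247726080 - x^9/2211840 + x^7/30720 - x^5/768 + x^3/48 + ....

J_3(x); series = x^11/247726080 - x^9/2211840 + x^7/30720 - x^5/768 + x^3/48


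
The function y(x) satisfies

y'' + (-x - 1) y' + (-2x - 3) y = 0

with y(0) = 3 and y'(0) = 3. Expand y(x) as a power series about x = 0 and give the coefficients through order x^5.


Ansatz: y(x) = sum_{n>=0} a_n x^n, so y'(x) = sum_{n>=1} n a_n x^(n-1) and y''(x) = sum_{n>=2} n(n-1) a_n x^(n-2).
Substitute into P(x) y'' + Q(x) y' + R(x) y = 0 with P(x) = 1, Q(x) = -x - 1, R(x) = -2x - 3, and match powers of x.
Initial conditions: a_0 = 3, a_1 = 3.
Setting the coefficient of each power of x to zero and solving order by order (substituting the coefficients already found):
  x^0: 2 a_2 - a_1 - 3 a_0 = 0  ->  2 a_2 = a_1 + 3 a_0 = 12  ->  a_2 = 6
  x^1: 6 a_3 - 2 a_2 - 4 a_1 - 2 a_0 = 0  ->  6 a_3 = 2 a_2 + 4 a_1 + 2 a_0 = 30  ->  a_3 = 5
  x^2: 12 a_4 - 3 a_3 - 5 a_2 - 2 a_1 = 0  ->  12 a_4 = 3 a_3 + 5 a_2 + 2 a_1 = 51  ->  a_4 = 17/4
  x^3: 20 a_5 - 4 a_4 - 6 a_3 - 2 a_2 = 0  ->  20 a_5 = 4 a_4 + 6 a_3 + 2 a_2 = 59  ->  a_5 = 59/20
Truncated series: y(x) = 3 + 3 x + 6 x^2 + 5 x^3 + (17/4) x^4 + (59/20) x^5 + O(x^6).

a_0 = 3; a_1 = 3; a_2 = 6; a_3 = 5; a_4 = 17/4; a_5 = 59/20


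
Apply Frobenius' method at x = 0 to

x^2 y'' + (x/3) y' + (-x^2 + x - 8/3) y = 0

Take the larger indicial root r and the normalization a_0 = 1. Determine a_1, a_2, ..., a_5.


Write in Frobenius form y'' + (p(x)/x) y' + (q(x)/x^2) y = 0:
  p(x) = 1/3,  q(x) = -x^2 + x - 8/3.
Indicial equation: r(r-1) + (1/3) r + (-8/3) = 0 -> roots r_1 = 2, r_2 = -4/3.
Take r = r_1 = 2. Let y(x) = x^r sum_{n>=0} a_n x^n with a_0 = 1.
Substitute y = x^r sum a_n x^n and match x^{r+n}. The recurrence is
  D(n) a_n + 1 a_{n-1} - 1 a_{n-2} = 0,  where D(n) = (r+n)(r+n-1) + (1/3)(r+n) + (-8/3).
  a_n = [-1 a_{n-1} + 1 a_{n-2}] / D(n).
Since the indicial polynomial factors as (r - r_1)(r - r_2), D(n) = (r_1 + n - r_1)(r_1 + n - r_2) = n(n + 10/3).
Evaluating step by step (a_0 = 1):
  n = 1: D(1) = 1(1 + 10/3) = 13/3; numerator = -1(1) = -1; a_1 = (-1)/(13/3) = -3/13
  n = 2: D(2) = 2(2 + 10/3) = 32/3; numerator = -1(-3/13) + 1(1) = 16/13; a_2 = (16/13)/(32/3) = 3/26
  n = 3: D(3) = 3(3 + 10/3) = 19; numerator = -1(3/26) + 1(-3/13) = -9/26; a_3 = (-9/26)/(19) = -9/494
  n = 4: D(4) = 4(4 + 10/3) = 88/3; numerator = -1(-9/494) + 1(3/26) = 33/247; a_4 = (33/247)/(88/3) = 9/1976
  n = 5: D(5) = 5(5 + 10/3) = 125/3; numerator = -1(9/1976) + 1(-9/494) = -45/1976; a_5 = (-45/1976)/(125/3) = -27/49400

r = 2; a_0 = 1; a_1 = -3/13; a_2 = 3/26; a_3 = -9/494; a_4 = 9/1976; a_5 = -27/49400


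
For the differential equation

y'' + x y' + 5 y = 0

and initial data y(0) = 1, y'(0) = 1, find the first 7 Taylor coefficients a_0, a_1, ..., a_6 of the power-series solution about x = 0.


Ansatz: y(x) = sum_{n>=0} a_n x^n, so y'(x) = sum_{n>=1} n a_n x^(n-1) and y''(x) = sum_{n>=2} n(n-1) a_n x^(n-2).
Substitute into P(x) y'' + Q(x) y' + R(x) y = 0 with P(x) = 1, Q(x) = x, R(x) = 5, and match powers of x.
Initial conditions: a_0 = 1, a_1 = 1.
Setting the coefficient of each power of x to zero and solving order by order (substituting the coefficients already found):
  x^0: 2 a_2 + 5 a_0 = 0  ->  2 a_2 = -5 a_0 = -5  ->  a_2 = -5/2
  x^1: 6 a_3 + 6 a_1 = 0  ->  6 a_3 = -6 a_1 = -6  ->  a_3 = -1
  x^2: 12 a_4 + 7 a_2 = 0  ->  12 a_4 = -7 a_2 = 35/2  ->  a_4 = 35/24
  x^3: 20 a_5 + 8 a_3 = 0  ->  20 a_5 = -8 a_3 = 8  ->  a_5 = 2/5
  x^4: 30 a_6 + 9 a_4 = 0  ->  30 a_6 = -9 a_4 = -105/8  ->  a_6 = -7/16
Truncated series: y(x) = 1 + x - (5/2) x^2 - x^3 + (35/24) x^4 + (2/5) x^5 - (7/16) x^6 + O(x^7).

a_0 = 1; a_1 = 1; a_2 = -5/2; a_3 = -1; a_4 = 35/24; a_5 = 2/5; a_6 = -7/16


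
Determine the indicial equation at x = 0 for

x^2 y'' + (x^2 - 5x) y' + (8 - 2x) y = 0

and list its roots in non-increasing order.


Divide by x^2 to reach normal form y'' + P_1(x) y' + P_2(x) y = 0 with P_1(x) = 1 - 5/x and P_2(x) = -2/x + 8/x^2.
x = 0 is a singular point because the y'-coefficient 1 - 5/x has a pole at x = 0 and the y-coefficient -2/x + 8/x^2 has a pole at x = 0.
It is a regular singular point because x P_1(x) = p(x) = x - 5 and x^2 P_2(x) = q(x) = 8 - 2x are polynomials, hence analytic at x = 0.
p(0) = -5,  q(0) = 8.
Indicial equation: r(r-1) + p(0) r + q(0) = 0, i.e. r^2 + (p(0) - 1) r + q(0) = 0, i.e. r^2 - 6 r + 8 = 0.
Discriminant: (-6)^2 - 4(8) = 4, so r = (6 ± 2)/2.
Solving: r_1 = 4, r_2 = 2.

indicial: r^2 - 6 r + 8 = 0; roots r_1 = 4, r_2 = 2


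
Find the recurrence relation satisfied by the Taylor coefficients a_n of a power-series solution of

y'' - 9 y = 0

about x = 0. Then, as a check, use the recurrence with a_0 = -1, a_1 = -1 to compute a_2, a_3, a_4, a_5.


Substitute y = sum_n a_n x^n into y'' + (const) y = 0.
y''(x) = sum_{n>=0} (n+2)(n+1) a_{n+2} x^n.
The ODE becomes sum_n [(n+2)(n+1) a_{n+2} - 9 a_n] x^n = 0.
Setting each coefficient to zero gives the recurrence:
  (n+2)(n+1) a_{n+2} - 9 a_n = 0,
  a_{n+2} = 9 / ((n+1)(n+2)) a_n.

Check with a_0 = -1, a_1 = -1 (apply the recurrence for n = 0, 1, 2, 3): a_0 = -1, a_1 = -1, a_2 = -9/2, a_3 = -3/2, a_4 = -27/8, a_5 = -27/40.

a_{n+2} = 9/((n+1)(n+2)) * a_n; check: a_0 = -1, a_1 = -1, a_2 = -9/2, a_3 = -3/2, a_4 = -27/8, a_5 = -27/40


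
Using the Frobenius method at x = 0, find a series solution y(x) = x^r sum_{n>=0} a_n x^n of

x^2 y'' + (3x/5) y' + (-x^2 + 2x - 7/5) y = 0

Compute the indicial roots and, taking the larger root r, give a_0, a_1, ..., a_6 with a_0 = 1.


Write in Frobenius form y'' + (p(x)/x) y' + (q(x)/x^2) y = 0:
  p(x) = 3/5,  q(x) = -x^2 + 2x - 7/5.
Indicial equation: r(r-1) + (3/5) r + (-7/5) = 0 -> roots r_1 = 7/5, r_2 = -1.
Take r = r_1 = 7/5. Let y(x) = x^r sum_{n>=0} a_n x^n with a_0 = 1.
Substitute y = x^r sum a_n x^n and match x^{r+n}. The recurrence is
  D(n) a_n + 2 a_{n-1} - 1 a_{n-2} = 0,  where D(n) = (r+n)(r+n-1) + (3/5)(r+n) + (-7/5).
  a_n = [-2 a_{n-1} + 1 a_{n-2}] / D(n).
Since the indicial polynomial factors as (r - r_1)(r - r_2), D(n) = (r_1 + n - r_1)(r_1 + n - r_2) = n(n + 12/5).
Evaluating step by step (a_0 = 1):
  n = 1: D(1) = 1(1 + 12/5) = 17/5; numerator = -2(1) = -2; a_1 = (-2)/(17/5) = -10/17
  n = 2: D(2) = 2(2 + 12/5) = 44/5; numerator = -2(-10/17) + 1(1) = 37/17; a_2 = (37/17)/(44/5) = 185/748
  n = 3: D(3) = 3(3 + 12/5) = 81/5; numerator = -2(185/748) + 1(-10/17) = -405/374; a_3 = (-405/374)/(81/5) = -25/374
  n = 4: D(4) = 4(4 + 12/5) = 128/5; numerator = -2(-25/374) + 1(185/748) = 285/748; a_4 = (285/748)/(128/5) = 1425/95744
  n = 5: D(5) = 5(5 + 12/5) = 37; numerator = -2(1425/95744) + 1(-25/374) = -4625/47872; a_5 = (-4625/47872)/(37) = -125/47872
  n = 6: D(6) = 6(6 + 12/5) = 252/5; numerator = -2(-125/47872) + 1(1425/95744) = 175/8704; a_6 = (175/8704)/(252/5) = 125/313344

r = 7/5; a_0 = 1; a_1 = -10/17; a_2 = 185/748; a_3 = -25/374; a_4 = 1425/95744; a_5 = -125/47872; a_6 = 125/313344


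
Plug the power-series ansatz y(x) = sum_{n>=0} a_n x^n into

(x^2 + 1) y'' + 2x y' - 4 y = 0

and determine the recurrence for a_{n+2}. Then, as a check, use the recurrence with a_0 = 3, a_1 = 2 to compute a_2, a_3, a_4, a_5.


Substitute y = sum_n a_n x^n.
(1 + 1 x^2) y'' contributes (n+2)(n+1) a_{n+2} + n(n-1) a_n at x^n.
2 x y'(x) contributes 2 n a_n at x^n.
-4 y(x) contributes -4 a_n at x^n.
Matching x^n: (n+2)(n+1) a_{n+2} + (n(n-1) + 2 n - 4) a_n = 0.
Thus a_{n+2} = (-n(n-1) - 2 n + 4) / ((n+1)(n+2)) * a_n.

Check with a_0 = 3, a_1 = 2 (apply the recurrence for n = 0, 1, 2, 3): a_0 = 3, a_1 = 2, a_2 = 6, a_3 = 2/3, a_4 = -1, a_5 = -4/15.

a_(n+2) = (-n(n-1) - 2 n + 4) / ((n+1)(n+2)) * a_n; check: a_0 = 3, a_1 = 2, a_2 = 6, a_3 = 2/3, a_4 = -1, a_5 = -4/15


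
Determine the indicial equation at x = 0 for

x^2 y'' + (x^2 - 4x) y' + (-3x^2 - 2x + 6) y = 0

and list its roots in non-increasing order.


Divide by x^2 to reach normal form y'' + P_1(x) y' + P_2(x) y = 0 with P_1(x) = 1 - 4/x and P_2(x) = -3 - 2/x + 6/x^2.
x = 0 is a singular point because the y'-coefficient 1 - 4/x has a pole at x = 0 and the y-coefficient -3 - 2/x + 6/x^2 has a pole at x = 0.
It is a regular singular point because x P_1(x) = p(x) = x - 4 and x^2 P_2(x) = q(x) = -3x^2 - 2x + 6 are polynomials, hence analytic at x = 0.
p(0) = -4,  q(0) = 6.
Indicial equation: r(r-1) + p(0) r + q(0) = 0, i.e. r^2 + (p(0) - 1) r + q(0) = 0, i.e. r^2 - 5 r + 6 = 0.
Discriminant: (-5)^2 - 4(6) = 1, so r = (5 ± 1)/2.
Solving: r_1 = 3, r_2 = 2.

indicial: r^2 - 5 r + 6 = 0; roots r_1 = 3, r_2 = 2


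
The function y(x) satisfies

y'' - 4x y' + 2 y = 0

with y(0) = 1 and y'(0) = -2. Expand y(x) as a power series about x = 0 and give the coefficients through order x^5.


Ansatz: y(x) = sum_{n>=0} a_n x^n, so y'(x) = sum_{n>=1} n a_n x^(n-1) and y''(x) = sum_{n>=2} n(n-1) a_n x^(n-2).
Substitute into P(x) y'' + Q(x) y' + R(x) y = 0 with P(x) = 1, Q(x) = -4x, R(x) = 2, and match powers of x.
Initial conditions: a_0 = 1, a_1 = -2.
Setting the coefficient of each power of x to zero and solving order by order (substituting the coefficients already found):
  x^0: 2 a_2 + 2 a_0 = 0  ->  2 a_2 = -2 a_0 = -2  ->  a_2 = -1
  x^1: 6 a_3 - 2 a_1 = 0  ->  6 a_3 = 2 a_1 = -4  ->  a_3 = -2/3
  x^2: 12 a_4 - 6 a_2 = 0  ->  12 a_4 = 6 a_2 = -6  ->  a_4 = -1/2
  x^3: 20 a_5 - 10 a_3 = 0  ->  20 a_5 = 10 a_3 = -20/3  ->  a_5 = -1/3
Truncated series: y(x) = 1 - 2 x - x^2 - (2/3) x^3 - (1/2) x^4 - (1/3) x^5 + O(x^6).

a_0 = 1; a_1 = -2; a_2 = -1; a_3 = -2/3; a_4 = -1/2; a_5 = -1/3


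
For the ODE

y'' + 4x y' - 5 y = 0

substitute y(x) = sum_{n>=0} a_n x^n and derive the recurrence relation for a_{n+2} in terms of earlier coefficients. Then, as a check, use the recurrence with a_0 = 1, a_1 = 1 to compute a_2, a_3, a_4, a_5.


Substitute y = sum_n a_n x^n.
y''(x) has coefficient (n+2)(n+1) a_{n+2} at x^n;
4 x y'(x) has coefficient 4 n a_n at x^n (shift);
-5 y(x) has coefficient -5 a_n at x^n.
Matching x^n: (n+2)(n+1) a_{n+2} + (4n - 5) a_n = 0.
Thus a_{n+2} = (-4n + 5) / ((n+1)(n+2)) * a_n.

Check with a_0 = 1, a_1 = 1 (apply the recurrence for n = 0, 1, 2, 3): a_0 = 1, a_1 = 1, a_2 = 5/2, a_3 = 1/6, a_4 = -5/8, a_5 = -7/120.

a_(n+2) = (-4n + 5) / ((n+1)(n+2)) * a_n; check: a_0 = 1, a_1 = 1, a_2 = 5/2, a_3 = 1/6, a_4 = -5/8, a_5 = -7/120


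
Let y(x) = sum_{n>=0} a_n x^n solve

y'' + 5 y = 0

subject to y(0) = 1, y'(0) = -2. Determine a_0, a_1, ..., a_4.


Ansatz: y(x) = sum_{n>=0} a_n x^n, so y'(x) = sum_{n>=1} n a_n x^(n-1) and y''(x) = sum_{n>=2} n(n-1) a_n x^(n-2).
Substitute into P(x) y'' + Q(x) y' + R(x) y = 0 with P(x) = 1, Q(x) = 0, R(x) = 5, and match powers of x.
Initial conditions: a_0 = 1, a_1 = -2.
Setting the coefficient of each power of x to zero and solving order by order (substituting the coefficients already found):
  x^0: 2 a_2 + 5 a_0 = 0  ->  2 a_2 = -5 a_0 = -5  ->  a_2 = -5/2
  x^1: 6 a_3 + 5 a_1 = 0  ->  6 a_3 = -5 a_1 = 10  ->  a_3 = 5/3
  x^2: 12 a_4 + 5 a_2 = 0  ->  12 a_4 = -5 a_2 = 25/2  ->  a_4 = 25/24
Truncated series: y(x) = 1 - 2 x - (5/2) x^2 + (5/3) x^3 + (25/24) x^4 + O(x^5).

a_0 = 1; a_1 = -2; a_2 = -5/2; a_3 = 5/3; a_4 = 25/24


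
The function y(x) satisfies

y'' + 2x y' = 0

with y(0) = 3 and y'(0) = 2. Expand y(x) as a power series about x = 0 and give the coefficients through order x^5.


Ansatz: y(x) = sum_{n>=0} a_n x^n, so y'(x) = sum_{n>=1} n a_n x^(n-1) and y''(x) = sum_{n>=2} n(n-1) a_n x^(n-2).
Substitute into P(x) y'' + Q(x) y' + R(x) y = 0 with P(x) = 1, Q(x) = 2x, R(x) = 0, and match powers of x.
Initial conditions: a_0 = 3, a_1 = 2.
Setting the coefficient of each power of x to zero and solving order by order (substituting the coefficients already found):
  x^0: 2 a_2 = 0  ->  a_2 = 0
  x^1: 6 a_3 + 2 a_1 = 0  ->  6 a_3 = -2 a_1 = -4  ->  a_3 = -2/3
  x^2: 12 a_4 + 4 a_2 = 0  ->  12 a_4 = -4 a_2 = 0  ->  a_4 = 0
  x^3: 20 a_5 + 6 a_3 = 0  ->  20 a_5 = -6 a_3 = 4  ->  a_5 = 1/5
Truncated series: y(x) = 3 + 2 x - (2/3) x^3 + (1/5) x^5 + O(x^6).

a_0 = 3; a_1 = 2; a_2 = 0; a_3 = -2/3; a_4 = 0; a_5 = 1/5


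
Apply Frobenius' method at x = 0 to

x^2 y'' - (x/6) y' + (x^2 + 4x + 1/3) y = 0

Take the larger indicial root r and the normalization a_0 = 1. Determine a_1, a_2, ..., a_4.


Write in Frobenius form y'' + (p(x)/x) y' + (q(x)/x^2) y = 0:
  p(x) = -1/6,  q(x) = x^2 + 4x + 1/3.
Indicial equation: r(r-1) + (-1/6) r + (1/3) = 0 -> roots r_1 = 2/3, r_2 = 1/2.
Take r = r_1 = 2/3. Let y(x) = x^r sum_{n>=0} a_n x^n with a_0 = 1.
Substitute y = x^r sum a_n x^n and match x^{r+n}. The recurrence is
  D(n) a_n + 4 a_{n-1} + 1 a_{n-2} = 0,  where D(n) = (r+n)(r+n-1) + (-1/6)(r+n) + (1/3).
  a_n = [-4 a_{n-1} - 1 a_{n-2}] / D(n).
Since the indicial polynomial factors as (r - r_1)(r - r_2), D(n) = (r_1 + n - r_1)(r_1 + n - r_2) = n(n + 1/6).
Evaluating step by step (a_0 = 1):
  n = 1: D(1) = 1(1 + 1/6) = 7/6; numerator = -4(1) = -4; a_1 = (-4)/(7/6) = -24/7
  n = 2: D(2) = 2(2 + 1/6) = 13/3; numerator = -4(-24/7) - 1(1) = 89/7; a_2 = (89/7)/(13/3) = 267/91
  n = 3: D(3) = 3(3 + 1/6) = 19/2; numerator = -4(267/91) - 1(-24/7) = -108/13; a_3 = (-108/13)/(19/2) = -216/247
  n = 4: D(4) = 4(4 + 1/6) = 50/3; numerator = -4(-216/247) - 1(267/91) = 75/133; a_4 = (75/133)/(50/3) = 9/266

r = 2/3; a_0 = 1; a_1 = -24/7; a_2 = 267/91; a_3 = -216/247; a_4 = 9/266


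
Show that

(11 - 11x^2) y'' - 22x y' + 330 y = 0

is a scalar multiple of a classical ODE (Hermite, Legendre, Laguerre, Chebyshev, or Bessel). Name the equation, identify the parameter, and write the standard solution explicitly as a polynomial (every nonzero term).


All three coefficients share the factor 11; dividing through by 11 gives  (1 - x^2) y'' - 2x y' + 30 y = 0.
This matches the Legendre equation (1 - x^2) y'' - 2x y' + n(n+1) y = 0 (note the -2x y' term) with n(n+1) = 30, so n = 5; the polynomial solution is P_5(x).
With y = sum_k a_k x^k, matching x^k gives (k+2)(k+1) a_{k+2} = [k(k+1) - n(n+1)] a_k = (k - 5)(k + 6) a_k. The right side vanishes at k = 5, so the series with the parity of 5 terminates at degree 5.
Standard normalization (P_n(1) = 1): leading coefficient (2n)!/(2^n (n!)^2) = 3628800/(32*14400) = 63/8, so a_5 = 63/8. Work downward with a_k = (k+1)(k+2) a_{k+2} / ((k - 5)(k + 6)):
  a_3 = (4)(5)(63/8) / ((3 - 5)(3 + 6)) = (315/2)/(-18) = -35/4
  a_1 = (2)(3)(-35/4) / ((1 - 5)(1 + 6)) = (-105/2)/(-28) = 15/8
Hence P_5(x) = 63 x^5/8 - 35 x^3/4 + 15 x/8.

P_5(x); series = 63 x^5/8 - 35 x^3/4 + 15 x/8


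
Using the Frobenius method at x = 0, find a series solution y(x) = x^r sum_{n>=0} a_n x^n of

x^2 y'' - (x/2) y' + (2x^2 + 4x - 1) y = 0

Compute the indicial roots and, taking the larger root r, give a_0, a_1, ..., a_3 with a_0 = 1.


Write in Frobenius form y'' + (p(x)/x) y' + (q(x)/x^2) y = 0:
  p(x) = -1/2,  q(x) = 2x^2 + 4x - 1.
Indicial equation: r(r-1) + (-1/2) r + (-1) = 0 -> roots r_1 = 2, r_2 = -1/2.
Take r = r_1 = 2. Let y(x) = x^r sum_{n>=0} a_n x^n with a_0 = 1.
Substitute y = x^r sum a_n x^n and match x^{r+n}. The recurrence is
  D(n) a_n + 4 a_{n-1} + 2 a_{n-2} = 0,  where D(n) = (r+n)(r+n-1) + (-1/2)(r+n) + (-1).
  a_n = [-4 a_{n-1} - 2 a_{n-2}] / D(n).
Since the indicial polynomial factors as (r - r_1)(r - r_2), D(n) = (r_1 + n - r_1)(r_1 + n - r_2) = n(n + 5/2).
Evaluating step by step (a_0 = 1):
  n = 1: D(1) = 1(1 + 5/2) = 7/2; numerator = -4(1) = -4; a_1 = (-4)/(7/2) = -8/7
  n = 2: D(2) = 2(2 + 5/2) = 9; numerator = -4(-8/7) - 2(1) = 18/7; a_2 = (18/7)/(9) = 2/7
  n = 3: D(3) = 3(3 + 5/2) = 33/2; numerator = -4(2/7) - 2(-8/7) = 8/7; a_3 = (8/7)/(33/2) = 16/231

r = 2; a_0 = 1; a_1 = -8/7; a_2 = 2/7; a_3 = 16/231


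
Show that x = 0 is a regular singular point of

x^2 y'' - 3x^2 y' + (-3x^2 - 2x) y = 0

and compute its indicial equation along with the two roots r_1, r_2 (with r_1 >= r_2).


Divide by x^2 to reach normal form y'' + P_1(x) y' + P_2(x) y = 0 with P_1(x) = -3 and P_2(x) = -3 - 2/x.
x = 0 is a singular point because the y-coefficient -3 - 2/x has a pole at x = 0.
It is a regular singular point because x P_1(x) = p(x) = -3x and x^2 P_2(x) = q(x) = -3x^2 - 2x are polynomials, hence analytic at x = 0.
p(0) = 0,  q(0) = 0.
Indicial equation: r(r-1) + p(0) r + q(0) = 0, i.e. r^2 + (p(0) - 1) r + q(0) = 0, i.e. r^2 - 1 r = 0.
Discriminant: (-1)^2 - 4(0) = 1, so r = (1 ± 1)/2.
Solving: r_1 = 1, r_2 = 0.

indicial: r^2 - 1 r = 0; roots r_1 = 1, r_2 = 0


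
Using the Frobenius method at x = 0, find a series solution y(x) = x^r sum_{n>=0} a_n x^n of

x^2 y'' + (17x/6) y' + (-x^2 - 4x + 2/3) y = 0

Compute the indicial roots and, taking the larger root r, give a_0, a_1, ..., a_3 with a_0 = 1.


Write in Frobenius form y'' + (p(x)/x) y' + (q(x)/x^2) y = 0:
  p(x) = 17/6,  q(x) = -x^2 - 4x + 2/3.
Indicial equation: r(r-1) + (17/6) r + (2/3) = 0 -> roots r_1 = -1/2, r_2 = -4/3.
Take r = r_1 = -1/2. Let y(x) = x^r sum_{n>=0} a_n x^n with a_0 = 1.
Substitute y = x^r sum a_n x^n and match x^{r+n}. The recurrence is
  D(n) a_n - 4 a_{n-1} - 1 a_{n-2} = 0,  where D(n) = (r+n)(r+n-1) + (17/6)(r+n) + (2/3).
  a_n = [4 a_{n-1} + 1 a_{n-2}] / D(n).
Since the indicial polynomial factors as (r - r_1)(r - r_2), D(n) = (r_1 + n - r_1)(r_1 + n - r_2) = n(n + 5/6).
Evaluating step by step (a_0 = 1):
  n = 1: D(1) = 1(1 + 5/6) = 11/6; numerator = 4(1) = 4; a_1 = (4)/(11/6) = 24/11
  n = 2: D(2) = 2(2 + 5/6) = 17/3; numerator = 4(24/11) + 1(1) = 107/11; a_2 = (107/11)/(17/3) = 321/187
  n = 3: D(3) = 3(3 + 5/6) = 23/2; numerator = 4(321/187) + 1(24/11) = 1692/187; a_3 = (1692/187)/(23/2) = 3384/4301

r = -1/2; a_0 = 1; a_1 = 24/11; a_2 = 321/187; a_3 = 3384/4301


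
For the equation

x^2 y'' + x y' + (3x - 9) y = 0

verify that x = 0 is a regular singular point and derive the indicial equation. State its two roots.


Divide by x^2 to reach normal form y'' + P_1(x) y' + P_2(x) y = 0 with P_1(x) = 1/x and P_2(x) = 3/x - 9/x^2.
x = 0 is a singular point because the y'-coefficient 1/x has a pole at x = 0 and the y-coefficient 3/x - 9/x^2 has a pole at x = 0.
It is a regular singular point because x P_1(x) = p(x) = 1 and x^2 P_2(x) = q(x) = 3x - 9 are polynomials, hence analytic at x = 0.
p(0) = 1,  q(0) = -9.
Indicial equation: r(r-1) + p(0) r + q(0) = 0, i.e. r^2 + (p(0) - 1) r + q(0) = 0, i.e. r^2 - 9 = 0.
Discriminant: (0)^2 - 4(-9) = 36, so r = (0 ± 6)/2.
Solving: r_1 = 3, r_2 = -3.

indicial: r^2 - 9 = 0; roots r_1 = 3, r_2 = -3


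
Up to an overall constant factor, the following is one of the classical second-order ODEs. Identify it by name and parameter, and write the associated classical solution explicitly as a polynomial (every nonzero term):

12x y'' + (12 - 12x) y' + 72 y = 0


All three coefficients share the factor 12; dividing through by 12 gives  x y'' + (1 - x) y' + 6 y = 0.
This matches the Laguerre equation x y'' + (1 - x) y' + n y = 0 with n = 6; the polynomial solution is L_6(x).
With y = sum_k a_k x^k, matching x^k gives (k+1)k a_{k+1} + (k+1) a_{k+1} - k a_k + n a_k = 0, i.e. (k+1)^2 a_{k+1} = (k - n) a_k = (k - 6) a_k. The right side vanishes at k = 6, so the series terminates at degree 6.
Standard normalization L_n(0) = 1 gives a_0 = 1. Work upward with a_{k+1} = (k - 6) a_k / (k+1)^2:
  a_1 = (0 - 6)(1) / 1^2 = -6/1 = -6
  a_2 = (1 - 6)(-6) / 2^2 = 30/4 = 15/2
  a_3 = (2 - 6)(15/2) / 3^2 = -30/9 = -10/3
  a_4 = (3 - 6)(-10/3) / 4^2 = 10/16 = 5/8
  a_5 = (4 - 6)(5/8) / 5^2 = (-5/4)/25 = -1/20
  a_6 = (5 - 6)(-1/20) / 6^2 = (1/20)/36 = 1/720
Hence L_6(x) = x^6/720 - x^5/20 + 5 x^4/8 - 10 x^3/3 + 15 x^2/2 - 6 x + 1.

L_6(x); series = x^6/720 - x^5/20 + 5 x^4/8 - 10 x^3/3 + 15 x^2/2 - 6 x + 1
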